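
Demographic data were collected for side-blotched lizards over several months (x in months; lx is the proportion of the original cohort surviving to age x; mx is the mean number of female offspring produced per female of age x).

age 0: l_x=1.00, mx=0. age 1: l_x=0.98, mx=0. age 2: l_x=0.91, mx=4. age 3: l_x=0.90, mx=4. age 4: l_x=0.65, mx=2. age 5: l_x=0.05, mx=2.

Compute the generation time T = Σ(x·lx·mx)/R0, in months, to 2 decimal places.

2.75

lx·mx: 0, 0, 3.64, 3.6, 1.3, 0.1 → R0 = 8.64
x·lx·mx: 0, 0, 7.28, 10.8, 5.2, 0.5 → Σ = 23.78
T = 23.78 / 8.64 = 2.752315… → 2.75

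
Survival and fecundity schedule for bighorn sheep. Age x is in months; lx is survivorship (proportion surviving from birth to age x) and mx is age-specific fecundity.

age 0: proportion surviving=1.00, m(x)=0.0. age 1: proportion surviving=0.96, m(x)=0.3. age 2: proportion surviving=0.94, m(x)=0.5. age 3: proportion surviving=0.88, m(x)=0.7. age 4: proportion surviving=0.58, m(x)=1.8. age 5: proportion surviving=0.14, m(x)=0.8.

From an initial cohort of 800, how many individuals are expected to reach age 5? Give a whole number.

112

Expected survivors = N0 · l_5 = 800 × 0.14 = 112 → 112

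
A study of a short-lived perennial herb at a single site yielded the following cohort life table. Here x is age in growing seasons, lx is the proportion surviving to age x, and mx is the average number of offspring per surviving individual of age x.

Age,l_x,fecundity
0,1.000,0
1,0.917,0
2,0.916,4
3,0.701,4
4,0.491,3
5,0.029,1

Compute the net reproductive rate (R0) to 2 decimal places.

7.97

lx·mx by age: 0, 0, 3.664, 2.804, 1.473, 0.029
R0 = Σ lx·mx = 7.97 → 7.97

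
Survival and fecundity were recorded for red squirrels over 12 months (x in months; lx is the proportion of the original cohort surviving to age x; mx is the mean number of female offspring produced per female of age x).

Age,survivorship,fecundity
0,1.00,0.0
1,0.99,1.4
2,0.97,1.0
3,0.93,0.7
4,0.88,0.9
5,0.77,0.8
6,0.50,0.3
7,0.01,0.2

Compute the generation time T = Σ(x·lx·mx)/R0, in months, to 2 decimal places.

2.72

lx·mx: 0, 1.386, 0.97, 0.651, 0.792, 0.616, 0.15, 0.002 → R0 = 4.567
x·lx·mx: 0, 1.386, 1.94, 1.953, 3.168, 3.08, 0.9, 0.014 → Σ = 12.441
T = 12.441 / 4.567 = 2.724108… → 2.72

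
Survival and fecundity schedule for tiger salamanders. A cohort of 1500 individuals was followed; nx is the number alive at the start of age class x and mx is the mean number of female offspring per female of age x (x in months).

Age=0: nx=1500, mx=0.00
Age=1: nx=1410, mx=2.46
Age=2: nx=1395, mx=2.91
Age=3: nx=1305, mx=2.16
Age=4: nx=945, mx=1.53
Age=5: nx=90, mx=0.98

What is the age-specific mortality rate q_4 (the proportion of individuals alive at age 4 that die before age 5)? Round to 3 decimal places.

lx = nx/n0 = nx/1500: 1, 0.94, 0.93, 0.87, 0.63, 0.06
q_4 = (l_4 − l_5) / l_4 = (0.63 − 0.06) / 0.63
     = 0.57 / 0.63 = 0.904762… → 0.905

0.905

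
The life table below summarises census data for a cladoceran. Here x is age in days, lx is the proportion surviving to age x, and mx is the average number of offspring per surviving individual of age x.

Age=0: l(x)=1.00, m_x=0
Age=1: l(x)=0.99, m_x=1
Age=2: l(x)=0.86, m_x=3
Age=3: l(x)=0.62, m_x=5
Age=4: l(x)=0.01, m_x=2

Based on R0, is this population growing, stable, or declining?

R0 = Σ lx·mx = 0 + 0.99 + 2.58 + 3.1 + 0.02 = 6.69
R0 > 1, so the population is growing.

growing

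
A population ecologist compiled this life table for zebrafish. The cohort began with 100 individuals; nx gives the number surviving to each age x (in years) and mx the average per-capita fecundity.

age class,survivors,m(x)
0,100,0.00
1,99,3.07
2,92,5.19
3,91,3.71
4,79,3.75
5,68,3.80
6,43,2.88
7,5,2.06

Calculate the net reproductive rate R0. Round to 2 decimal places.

lx = nx/n0 = nx/100: 1, 0.99, 0.92, 0.91, 0.79, 0.68, 0.43, 0.05
lx·mx by age: 0, 3.0393, 4.7748, 3.3761, 2.9625, 2.584, 1.2384, 0.103
R0 = Σ lx·mx = 18.0781 → 18.08

18.08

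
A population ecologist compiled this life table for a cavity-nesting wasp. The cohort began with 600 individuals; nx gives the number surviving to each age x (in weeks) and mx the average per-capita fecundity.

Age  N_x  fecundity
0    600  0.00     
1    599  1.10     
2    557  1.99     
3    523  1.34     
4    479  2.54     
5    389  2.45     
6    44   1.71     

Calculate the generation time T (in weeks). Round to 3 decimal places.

lx = nx/n0 = nx/600: 1, 0.99833…, 0.92833…, 0.87167…, 0.79833…, 0.64833…, 0.07333…
lx·mx: 0, 1.098167…, 1.847383…, 1.168033…, 2.027767…, 1.588417…, 0.1254… → R0 = 7.855167…
x·lx·mx: 0, 1.098167…, 3.694767…, 3.5041…, 8.111067…, 7.942083…, 0.7524… → Σ = 25.102583…
T = 25.102583… / 7.855167… = 3.195678… → 3.196

3.196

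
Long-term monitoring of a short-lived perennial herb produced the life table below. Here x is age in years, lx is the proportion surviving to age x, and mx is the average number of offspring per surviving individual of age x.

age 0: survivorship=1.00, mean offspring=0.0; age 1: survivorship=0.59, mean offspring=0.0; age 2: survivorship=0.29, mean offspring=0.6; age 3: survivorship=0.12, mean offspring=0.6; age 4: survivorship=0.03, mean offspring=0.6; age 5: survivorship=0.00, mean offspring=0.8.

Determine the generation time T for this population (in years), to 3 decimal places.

lx·mx: 0, 0, 0.174, 0.072, 0.018, 0 → R0 = 0.264
x·lx·mx: 0, 0, 0.348, 0.216, 0.072, 0 → Σ = 0.636
T = 0.636 / 0.264 = 2.409091… → 2.409

2.409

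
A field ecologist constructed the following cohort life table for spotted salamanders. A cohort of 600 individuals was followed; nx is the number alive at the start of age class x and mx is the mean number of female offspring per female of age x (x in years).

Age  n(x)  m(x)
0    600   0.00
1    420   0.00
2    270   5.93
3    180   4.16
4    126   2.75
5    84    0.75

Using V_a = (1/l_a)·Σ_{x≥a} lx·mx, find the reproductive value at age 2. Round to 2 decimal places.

lx = nx/n0 = nx/600: 1, 0.7, 0.45, 0.3, 0.21, 0.14
lx·mx for x ≥ 2: 2.6685, 1.248, 0.5775, 0.105 → sum = 4.599
V_2 = 4.599 / l_2 = 4.599 / 0.45 = 10.22 → 10.22

10.22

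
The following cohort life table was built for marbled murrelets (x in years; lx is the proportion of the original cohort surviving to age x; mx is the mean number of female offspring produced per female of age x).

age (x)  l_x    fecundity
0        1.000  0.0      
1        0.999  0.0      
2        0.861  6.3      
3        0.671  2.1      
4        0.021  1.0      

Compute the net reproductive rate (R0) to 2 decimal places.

lx·mx by age: 0, 0, 5.4243, 1.4091, 0.021
R0 = Σ lx·mx = 6.8544 → 6.85

6.85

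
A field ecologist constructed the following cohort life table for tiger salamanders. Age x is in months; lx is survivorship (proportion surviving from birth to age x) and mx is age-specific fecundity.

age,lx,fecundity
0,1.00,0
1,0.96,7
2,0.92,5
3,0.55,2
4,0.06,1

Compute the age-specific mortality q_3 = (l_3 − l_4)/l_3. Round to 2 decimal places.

q_3 = (l_3 − l_4) / l_3 = (0.55 − 0.06) / 0.55
     = 0.49 / 0.55 = 0.890909… → 0.89

0.89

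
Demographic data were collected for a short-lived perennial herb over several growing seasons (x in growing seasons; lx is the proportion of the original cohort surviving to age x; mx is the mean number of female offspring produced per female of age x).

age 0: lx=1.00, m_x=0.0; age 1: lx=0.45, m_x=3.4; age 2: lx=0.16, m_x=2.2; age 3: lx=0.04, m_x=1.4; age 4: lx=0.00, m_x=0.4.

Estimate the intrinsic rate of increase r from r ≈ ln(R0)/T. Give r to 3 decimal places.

R0 = Σ lx·mx = 0 + 1.53 + 0.352 + 0.056 + 0 = 1.938
Σ x·lx·mx = 2.402; T = 2.402/1.938 = 1.23942…
r ≈ ln(R0)/T = ln(1.938)/1.23942… = 0.53384… → 0.534

0.534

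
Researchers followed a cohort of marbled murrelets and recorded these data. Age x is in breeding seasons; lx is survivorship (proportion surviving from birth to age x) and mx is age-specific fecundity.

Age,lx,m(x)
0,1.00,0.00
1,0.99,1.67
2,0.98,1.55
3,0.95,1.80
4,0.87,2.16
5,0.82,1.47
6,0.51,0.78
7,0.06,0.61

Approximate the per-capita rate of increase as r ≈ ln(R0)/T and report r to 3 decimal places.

0.688

R0 = Σ lx·mx = 0 + 1.6533 + 1.519 + 1.71 + 1.8792 + 1.2054 + 0.3978 + 0.0366 = 8.4013
Σ x·lx·mx = 26.0081; T = 26.0081/8.4013 = 3.09572…
r ≈ ln(R0)/T = ln(8.4013)/3.09572… = 0.68752… → 0.688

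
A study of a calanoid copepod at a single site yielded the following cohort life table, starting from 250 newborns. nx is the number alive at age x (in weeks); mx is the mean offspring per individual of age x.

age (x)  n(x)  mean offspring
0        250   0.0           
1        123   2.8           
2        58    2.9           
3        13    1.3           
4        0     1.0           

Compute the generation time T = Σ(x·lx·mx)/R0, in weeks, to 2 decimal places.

lx = nx/n0 = nx/250: 1, 0.492, 0.232, 0.052, 0
lx·mx: 0, 1.3776, 0.6728, 0.0676, 0 → R0 = 2.118
x·lx·mx: 0, 1.3776, 1.3456, 0.2028, 0 → Σ = 2.926
T = 2.926 / 2.118 = 1.381492… → 1.38

1.38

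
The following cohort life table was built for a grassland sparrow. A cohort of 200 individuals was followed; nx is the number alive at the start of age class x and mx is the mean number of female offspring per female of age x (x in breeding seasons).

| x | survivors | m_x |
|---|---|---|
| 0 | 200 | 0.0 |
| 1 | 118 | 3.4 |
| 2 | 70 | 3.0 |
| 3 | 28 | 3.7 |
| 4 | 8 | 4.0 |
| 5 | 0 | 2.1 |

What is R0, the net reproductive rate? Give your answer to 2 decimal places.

3.73

lx = nx/n0 = nx/200: 1, 0.59, 0.35, 0.14, 0.04, 0
lx·mx by age: 0, 2.006, 1.05, 0.518, 0.16, 0
R0 = Σ lx·mx = 3.734 → 3.73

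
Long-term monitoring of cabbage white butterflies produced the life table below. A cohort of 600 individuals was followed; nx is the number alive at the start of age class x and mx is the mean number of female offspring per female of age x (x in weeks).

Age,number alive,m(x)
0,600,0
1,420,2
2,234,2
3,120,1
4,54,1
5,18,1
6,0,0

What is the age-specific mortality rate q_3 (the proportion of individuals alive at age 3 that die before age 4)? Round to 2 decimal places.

0.55

lx = nx/n0 = nx/600: 1, 0.7, 0.39, 0.2, 0.09, 0.03, 0
q_3 = (l_3 − l_4) / l_3 = (0.2 − 0.09) / 0.2
     = 0.11 / 0.2 = 0.55 → 0.55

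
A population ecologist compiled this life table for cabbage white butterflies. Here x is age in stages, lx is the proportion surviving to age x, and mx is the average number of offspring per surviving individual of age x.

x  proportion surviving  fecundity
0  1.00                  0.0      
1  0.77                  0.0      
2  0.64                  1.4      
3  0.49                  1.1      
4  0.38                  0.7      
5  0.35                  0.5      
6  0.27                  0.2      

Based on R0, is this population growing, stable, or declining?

R0 = Σ lx·mx = 0 + 0 + 0.896 + 0.539 + 0.266 + 0.175 + 0.054 = 1.93
R0 > 1, so the population is growing.

growing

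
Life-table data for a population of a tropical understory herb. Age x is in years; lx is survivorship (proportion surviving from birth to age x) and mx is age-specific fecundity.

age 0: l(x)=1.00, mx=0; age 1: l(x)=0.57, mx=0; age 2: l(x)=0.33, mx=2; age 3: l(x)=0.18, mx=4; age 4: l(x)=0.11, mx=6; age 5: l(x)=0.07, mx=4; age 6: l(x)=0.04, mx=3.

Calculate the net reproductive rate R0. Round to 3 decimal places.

lx·mx by age: 0, 0, 0.66, 0.72, 0.66, 0.28, 0.12
R0 = Σ lx·mx = 2.44 → 2.440

2.440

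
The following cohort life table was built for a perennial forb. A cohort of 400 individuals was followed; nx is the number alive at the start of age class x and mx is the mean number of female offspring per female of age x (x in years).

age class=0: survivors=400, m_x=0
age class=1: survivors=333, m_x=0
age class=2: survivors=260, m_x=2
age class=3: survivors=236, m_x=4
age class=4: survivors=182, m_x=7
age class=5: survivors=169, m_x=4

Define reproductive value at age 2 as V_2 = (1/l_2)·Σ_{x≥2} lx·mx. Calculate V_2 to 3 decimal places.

lx = nx/n0 = nx/400: 1, 0.8325, 0.65, 0.59, 0.455, 0.4225
lx·mx for x ≥ 2: 1.3, 2.36, 3.185, 1.69 → sum = 8.535
V_2 = 8.535 / l_2 = 8.535 / 0.65 = 13.130769… → 13.131

13.131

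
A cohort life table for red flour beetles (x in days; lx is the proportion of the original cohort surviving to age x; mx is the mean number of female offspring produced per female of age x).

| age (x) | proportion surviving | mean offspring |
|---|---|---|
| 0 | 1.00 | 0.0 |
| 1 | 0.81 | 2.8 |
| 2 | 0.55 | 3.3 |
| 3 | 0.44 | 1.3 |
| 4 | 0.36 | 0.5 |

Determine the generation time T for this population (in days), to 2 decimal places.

lx·mx: 0, 2.268, 1.815, 0.572, 0.18 → R0 = 4.835
x·lx·mx: 0, 2.268, 3.63, 1.716, 0.72 → Σ = 8.334
T = 8.334 / 4.835 = 1.723681… → 1.72

1.72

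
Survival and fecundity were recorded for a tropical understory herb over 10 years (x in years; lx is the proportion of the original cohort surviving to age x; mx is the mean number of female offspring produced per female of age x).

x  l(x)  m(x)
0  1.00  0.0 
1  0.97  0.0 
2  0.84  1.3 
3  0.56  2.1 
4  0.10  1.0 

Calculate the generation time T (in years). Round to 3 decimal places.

2.581

lx·mx: 0, 0, 1.092, 1.176, 0.1 → R0 = 2.368
x·lx·mx: 0, 0, 2.184, 3.528, 0.4 → Σ = 6.112
T = 6.112 / 2.368 = 2.581081… → 2.581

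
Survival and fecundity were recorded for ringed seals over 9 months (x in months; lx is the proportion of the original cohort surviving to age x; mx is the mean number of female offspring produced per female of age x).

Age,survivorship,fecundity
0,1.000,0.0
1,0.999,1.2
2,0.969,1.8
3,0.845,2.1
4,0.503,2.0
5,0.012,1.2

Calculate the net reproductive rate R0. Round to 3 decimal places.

lx·mx by age: 0, 1.1988, 1.7442, 1.7745, 1.006, 0.0144
R0 = Σ lx·mx = 5.7379 → 5.738

5.738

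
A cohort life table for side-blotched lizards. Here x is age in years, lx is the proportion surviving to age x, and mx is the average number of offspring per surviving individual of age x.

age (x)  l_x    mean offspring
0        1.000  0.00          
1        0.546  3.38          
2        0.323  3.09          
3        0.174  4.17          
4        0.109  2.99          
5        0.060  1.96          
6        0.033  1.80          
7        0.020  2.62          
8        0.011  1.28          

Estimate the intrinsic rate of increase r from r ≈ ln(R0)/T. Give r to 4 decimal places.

0.6721

R0 = Σ lx·mx = 0 + 1.84548 + 0.99807 + 0.72558 + 0.32591 + 0.1176 + 0.0594 + 0.0524 + 0.01408 = 4.13852
Σ x·lx·mx = 8.74584; T = 8.74584/4.13852 = 2.11328…
r ≈ ln(R0)/T = ln(4.13852)/2.11328… = 0.672102… → 0.6721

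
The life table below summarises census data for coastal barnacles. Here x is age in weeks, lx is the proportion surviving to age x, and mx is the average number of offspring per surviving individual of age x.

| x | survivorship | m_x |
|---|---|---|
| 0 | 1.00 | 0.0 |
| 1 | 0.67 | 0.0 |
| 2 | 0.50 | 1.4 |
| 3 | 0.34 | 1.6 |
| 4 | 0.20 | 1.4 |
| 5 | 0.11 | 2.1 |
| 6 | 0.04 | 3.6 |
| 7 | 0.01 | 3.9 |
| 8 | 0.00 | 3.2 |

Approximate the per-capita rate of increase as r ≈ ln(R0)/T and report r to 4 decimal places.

R0 = Σ lx·mx = 0 + 0 + 0.7 + 0.544 + 0.28 + 0.231 + 0.144 + 0.039 + 0 = 1.938
Σ x·lx·mx = 6.444; T = 6.444/1.938 = 3.32508…
r ≈ ln(R0)/T = ln(1.938)/3.32508… = 0.19899… → 0.1990

0.1990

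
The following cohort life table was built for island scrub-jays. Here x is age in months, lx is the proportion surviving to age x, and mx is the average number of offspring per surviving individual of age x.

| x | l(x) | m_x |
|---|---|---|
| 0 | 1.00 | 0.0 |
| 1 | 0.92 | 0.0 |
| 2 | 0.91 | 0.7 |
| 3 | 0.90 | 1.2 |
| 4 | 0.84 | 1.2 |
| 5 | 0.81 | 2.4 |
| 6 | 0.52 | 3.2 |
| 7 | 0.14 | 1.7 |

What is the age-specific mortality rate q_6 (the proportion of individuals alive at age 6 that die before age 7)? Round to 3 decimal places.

0.731

q_6 = (l_6 − l_7) / l_6 = (0.52 − 0.14) / 0.52
     = 0.38 / 0.52 = 0.730769… → 0.731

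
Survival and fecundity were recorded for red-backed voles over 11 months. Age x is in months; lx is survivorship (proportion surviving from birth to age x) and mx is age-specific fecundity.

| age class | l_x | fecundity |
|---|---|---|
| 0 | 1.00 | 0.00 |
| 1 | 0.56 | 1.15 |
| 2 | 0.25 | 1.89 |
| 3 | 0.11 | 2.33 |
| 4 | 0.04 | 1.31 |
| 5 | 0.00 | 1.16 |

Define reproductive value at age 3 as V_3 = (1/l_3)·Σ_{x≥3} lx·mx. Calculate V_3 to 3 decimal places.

2.806

lx·mx for x ≥ 3: 0.2563, 0.0524, 0 → sum = 0.3087
V_3 = 0.3087 / l_3 = 0.3087 / 0.11 = 2.806364… → 2.806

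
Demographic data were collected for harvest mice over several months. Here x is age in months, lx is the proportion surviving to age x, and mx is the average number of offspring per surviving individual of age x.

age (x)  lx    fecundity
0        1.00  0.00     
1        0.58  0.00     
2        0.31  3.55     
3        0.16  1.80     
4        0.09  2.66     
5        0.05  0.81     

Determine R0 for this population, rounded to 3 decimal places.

lx·mx by age: 0, 0, 1.1005, 0.288, 0.2394, 0.0405
R0 = Σ lx·mx = 1.6684 → 1.668

1.668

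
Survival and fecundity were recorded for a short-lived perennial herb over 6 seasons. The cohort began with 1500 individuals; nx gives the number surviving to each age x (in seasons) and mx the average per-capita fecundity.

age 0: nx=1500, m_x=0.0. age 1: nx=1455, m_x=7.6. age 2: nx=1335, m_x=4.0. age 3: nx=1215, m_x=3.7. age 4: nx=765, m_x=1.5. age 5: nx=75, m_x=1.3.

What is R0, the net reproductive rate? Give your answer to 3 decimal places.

lx = nx/n0 = nx/1500: 1, 0.97, 0.89, 0.81, 0.51, 0.05
lx·mx by age: 0, 7.372, 3.56, 2.997, 0.765, 0.065
R0 = Σ lx·mx = 14.759 → 14.759

14.759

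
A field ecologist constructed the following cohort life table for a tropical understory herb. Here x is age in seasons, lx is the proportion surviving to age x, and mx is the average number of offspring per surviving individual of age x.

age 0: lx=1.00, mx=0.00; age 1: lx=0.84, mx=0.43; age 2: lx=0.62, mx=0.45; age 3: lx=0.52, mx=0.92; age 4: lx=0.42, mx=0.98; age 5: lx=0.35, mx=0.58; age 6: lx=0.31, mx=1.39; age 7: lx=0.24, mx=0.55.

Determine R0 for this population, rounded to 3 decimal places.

lx·mx by age: 0, 0.3612, 0.279, 0.4784, 0.4116, 0.203, 0.4309, 0.132
R0 = Σ lx·mx = 2.2961 → 2.296

2.296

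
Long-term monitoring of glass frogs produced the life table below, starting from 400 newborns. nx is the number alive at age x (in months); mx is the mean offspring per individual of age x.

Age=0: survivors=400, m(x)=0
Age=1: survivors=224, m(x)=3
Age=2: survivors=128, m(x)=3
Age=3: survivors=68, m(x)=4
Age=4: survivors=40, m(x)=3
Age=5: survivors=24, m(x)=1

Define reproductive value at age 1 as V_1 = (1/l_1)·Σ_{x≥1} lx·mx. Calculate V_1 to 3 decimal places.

6.571

lx = nx/n0 = nx/400: 1, 0.56, 0.32, 0.17, 0.1, 0.06
lx·mx for x ≥ 1: 1.68, 0.96, 0.68, 0.3, 0.06 → sum = 3.68
V_1 = 3.68 / l_1 = 3.68 / 0.56 = 6.571429… → 6.571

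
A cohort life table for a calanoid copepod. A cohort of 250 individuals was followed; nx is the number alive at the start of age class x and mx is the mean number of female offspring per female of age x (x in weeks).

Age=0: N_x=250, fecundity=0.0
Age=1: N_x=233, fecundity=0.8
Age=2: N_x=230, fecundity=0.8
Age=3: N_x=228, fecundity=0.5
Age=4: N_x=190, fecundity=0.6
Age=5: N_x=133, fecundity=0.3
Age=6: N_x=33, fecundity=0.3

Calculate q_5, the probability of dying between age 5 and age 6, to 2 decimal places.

0.75

lx = nx/n0 = nx/250: 1, 0.932, 0.92, 0.912, 0.76, 0.532, 0.132
q_5 = (l_5 − l_6) / l_5 = (0.532 − 0.132) / 0.532
     = 0.4 / 0.532 = 0.75188… → 0.75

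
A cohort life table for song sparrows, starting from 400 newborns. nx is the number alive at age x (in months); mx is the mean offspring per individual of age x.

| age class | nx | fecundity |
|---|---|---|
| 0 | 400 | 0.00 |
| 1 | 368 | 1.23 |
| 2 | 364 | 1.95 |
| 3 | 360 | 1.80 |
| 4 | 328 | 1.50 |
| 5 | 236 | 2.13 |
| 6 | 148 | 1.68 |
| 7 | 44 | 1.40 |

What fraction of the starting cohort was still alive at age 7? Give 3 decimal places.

0.110

l_7 = n_7/n_0 = 44/400 = 0.11 → 0.110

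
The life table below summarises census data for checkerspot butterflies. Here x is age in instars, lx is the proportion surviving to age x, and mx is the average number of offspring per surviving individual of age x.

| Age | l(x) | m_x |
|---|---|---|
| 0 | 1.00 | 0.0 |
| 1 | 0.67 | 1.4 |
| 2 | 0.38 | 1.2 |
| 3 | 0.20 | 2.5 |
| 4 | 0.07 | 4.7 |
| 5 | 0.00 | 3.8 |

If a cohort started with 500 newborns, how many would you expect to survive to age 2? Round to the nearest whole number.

Expected survivors = N0 · l_2 = 500 × 0.38 = 190 → 190

190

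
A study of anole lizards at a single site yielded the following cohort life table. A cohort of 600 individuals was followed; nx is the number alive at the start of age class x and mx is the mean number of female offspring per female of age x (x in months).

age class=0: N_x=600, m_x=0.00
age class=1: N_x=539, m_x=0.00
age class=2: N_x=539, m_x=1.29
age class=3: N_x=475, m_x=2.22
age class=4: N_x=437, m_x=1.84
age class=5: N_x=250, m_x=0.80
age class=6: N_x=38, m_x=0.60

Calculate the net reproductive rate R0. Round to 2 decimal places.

4.63

lx = nx/n0 = nx/600: 1, 0.89833…, 0.89833…, 0.79167…, 0.72833…, 0.41667…, 0.06333…
lx·mx by age: 0, 0, 1.15885…, 1.7575…, 1.340133…, 0.333333…, 0.038…
R0 = Σ lx·mx = 4.627817… → 4.63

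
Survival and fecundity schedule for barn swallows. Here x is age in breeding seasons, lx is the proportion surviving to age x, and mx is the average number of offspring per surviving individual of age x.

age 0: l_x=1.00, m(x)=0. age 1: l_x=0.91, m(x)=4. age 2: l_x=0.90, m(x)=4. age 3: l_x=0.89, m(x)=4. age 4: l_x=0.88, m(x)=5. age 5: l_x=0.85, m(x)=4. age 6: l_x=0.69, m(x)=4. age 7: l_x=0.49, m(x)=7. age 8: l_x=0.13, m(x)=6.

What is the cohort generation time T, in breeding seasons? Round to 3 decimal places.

lx·mx: 0, 3.64, 3.6, 3.56, 4.4, 3.4, 2.76, 3.43, 0.78 → R0 = 25.57
x·lx·mx: 0, 3.64, 7.2, 10.68, 17.6, 17, 16.56, 24.01, 6.24 → Σ = 102.93
T = 102.93 / 25.57 = 4.02542… → 4.025

4.025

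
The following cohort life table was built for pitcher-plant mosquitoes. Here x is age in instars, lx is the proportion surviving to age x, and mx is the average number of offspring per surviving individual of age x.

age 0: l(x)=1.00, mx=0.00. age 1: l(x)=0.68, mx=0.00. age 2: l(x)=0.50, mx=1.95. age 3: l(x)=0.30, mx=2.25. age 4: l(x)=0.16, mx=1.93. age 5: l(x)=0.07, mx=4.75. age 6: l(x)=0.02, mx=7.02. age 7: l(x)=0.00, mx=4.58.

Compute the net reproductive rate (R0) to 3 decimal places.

2.432

lx·mx by age: 0, 0, 0.975, 0.675, 0.3088, 0.3325, 0.1404, 0
R0 = Σ lx·mx = 2.4317 → 2.432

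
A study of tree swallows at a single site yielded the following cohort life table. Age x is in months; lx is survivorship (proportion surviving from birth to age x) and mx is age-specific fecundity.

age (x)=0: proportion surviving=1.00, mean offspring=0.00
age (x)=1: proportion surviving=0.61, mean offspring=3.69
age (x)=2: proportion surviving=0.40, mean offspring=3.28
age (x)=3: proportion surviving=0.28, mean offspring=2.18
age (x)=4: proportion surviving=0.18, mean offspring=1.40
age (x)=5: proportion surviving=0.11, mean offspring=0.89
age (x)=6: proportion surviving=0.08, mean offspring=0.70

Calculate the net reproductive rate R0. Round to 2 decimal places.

lx·mx by age: 0, 2.2509, 1.312, 0.6104, 0.252, 0.0979, 0.056
R0 = Σ lx·mx = 4.5792 → 4.58

4.58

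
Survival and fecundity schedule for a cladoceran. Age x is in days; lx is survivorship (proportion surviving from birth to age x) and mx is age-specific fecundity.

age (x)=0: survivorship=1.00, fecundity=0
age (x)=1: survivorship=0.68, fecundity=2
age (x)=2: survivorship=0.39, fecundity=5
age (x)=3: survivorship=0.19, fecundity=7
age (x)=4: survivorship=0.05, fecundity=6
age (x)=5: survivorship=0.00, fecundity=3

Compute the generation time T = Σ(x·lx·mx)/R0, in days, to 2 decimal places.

lx·mx: 0, 1.36, 1.95, 1.33, 0.3, 0 → R0 = 4.94
x·lx·mx: 0, 1.36, 3.9, 3.99, 1.2, 0 → Σ = 10.45
T = 10.45 / 4.94 = 2.115385… → 2.12

2.12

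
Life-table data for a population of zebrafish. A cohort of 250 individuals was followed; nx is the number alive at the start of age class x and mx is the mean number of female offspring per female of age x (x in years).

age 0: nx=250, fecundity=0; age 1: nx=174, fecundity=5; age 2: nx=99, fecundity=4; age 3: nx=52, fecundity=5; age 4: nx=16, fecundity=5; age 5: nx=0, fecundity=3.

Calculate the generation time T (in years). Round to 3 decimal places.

1.720

lx = nx/n0 = nx/250: 1, 0.696, 0.396, 0.208, 0.064, 0
lx·mx: 0, 3.48, 1.584, 1.04, 0.32, 0 → R0 = 6.424
x·lx·mx: 0, 3.48, 3.168, 3.12, 1.28, 0 → Σ = 11.048
T = 11.048 / 6.424 = 1.719801… → 1.720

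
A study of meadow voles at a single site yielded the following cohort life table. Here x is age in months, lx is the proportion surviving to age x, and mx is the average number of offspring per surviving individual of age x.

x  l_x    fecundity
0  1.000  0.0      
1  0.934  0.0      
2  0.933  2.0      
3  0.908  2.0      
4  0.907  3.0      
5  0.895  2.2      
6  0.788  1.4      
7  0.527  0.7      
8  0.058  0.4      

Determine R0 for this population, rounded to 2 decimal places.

lx·mx by age: 0, 0, 1.866, 1.816, 2.721, 1.969, 1.1032, 0.3689, 0.0232
R0 = Σ lx·mx = 9.8673 → 9.87

9.87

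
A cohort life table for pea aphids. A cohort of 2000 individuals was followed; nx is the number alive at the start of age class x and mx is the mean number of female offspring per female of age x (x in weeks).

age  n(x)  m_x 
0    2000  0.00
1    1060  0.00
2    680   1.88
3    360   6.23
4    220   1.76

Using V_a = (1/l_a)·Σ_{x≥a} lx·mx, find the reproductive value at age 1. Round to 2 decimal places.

lx = nx/n0 = nx/2000: 1, 0.53, 0.34, 0.18, 0.11
lx·mx for x ≥ 1: 0, 0.6392, 1.1214, 0.1936 → sum = 1.9542
V_1 = 1.9542 / l_1 = 1.9542 / 0.53 = 3.68717… → 3.69

3.69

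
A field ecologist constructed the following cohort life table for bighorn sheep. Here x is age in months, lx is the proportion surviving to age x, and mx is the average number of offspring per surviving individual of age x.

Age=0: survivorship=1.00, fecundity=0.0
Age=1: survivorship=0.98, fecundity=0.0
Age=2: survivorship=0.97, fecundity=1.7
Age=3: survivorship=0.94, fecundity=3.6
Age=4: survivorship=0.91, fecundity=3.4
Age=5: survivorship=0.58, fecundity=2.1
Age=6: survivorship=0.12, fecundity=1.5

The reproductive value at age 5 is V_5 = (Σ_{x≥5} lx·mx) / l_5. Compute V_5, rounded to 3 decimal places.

lx·mx for x ≥ 5: 1.218, 0.18 → sum = 1.398
V_5 = 1.398 / l_5 = 1.398 / 0.58 = 2.410345… → 2.410

2.410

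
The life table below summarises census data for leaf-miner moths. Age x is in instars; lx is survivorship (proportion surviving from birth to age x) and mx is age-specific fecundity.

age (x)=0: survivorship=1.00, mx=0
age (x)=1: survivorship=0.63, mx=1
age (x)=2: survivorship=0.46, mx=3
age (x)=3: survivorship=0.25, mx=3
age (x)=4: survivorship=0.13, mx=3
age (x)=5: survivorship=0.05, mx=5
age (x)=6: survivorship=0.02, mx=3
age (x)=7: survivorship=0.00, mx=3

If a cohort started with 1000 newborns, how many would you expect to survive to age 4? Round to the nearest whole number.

130

Expected survivors = N0 · l_4 = 1000 × 0.13 = 130 → 130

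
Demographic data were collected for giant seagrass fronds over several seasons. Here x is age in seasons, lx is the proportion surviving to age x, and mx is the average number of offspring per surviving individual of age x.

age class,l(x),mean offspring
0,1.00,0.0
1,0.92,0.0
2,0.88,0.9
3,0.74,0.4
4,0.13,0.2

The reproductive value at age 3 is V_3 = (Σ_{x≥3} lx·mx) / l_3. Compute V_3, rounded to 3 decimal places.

lx·mx for x ≥ 3: 0.296, 0.026 → sum = 0.322
V_3 = 0.322 / l_3 = 0.322 / 0.74 = 0.435135… → 0.435

0.435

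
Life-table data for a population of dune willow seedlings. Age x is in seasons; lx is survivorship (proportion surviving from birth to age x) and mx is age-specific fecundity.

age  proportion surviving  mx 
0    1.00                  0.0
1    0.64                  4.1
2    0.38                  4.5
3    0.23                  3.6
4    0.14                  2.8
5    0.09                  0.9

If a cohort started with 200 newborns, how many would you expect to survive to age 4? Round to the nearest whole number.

28

Expected survivors = N0 · l_4 = 200 × 0.14 = 28 → 28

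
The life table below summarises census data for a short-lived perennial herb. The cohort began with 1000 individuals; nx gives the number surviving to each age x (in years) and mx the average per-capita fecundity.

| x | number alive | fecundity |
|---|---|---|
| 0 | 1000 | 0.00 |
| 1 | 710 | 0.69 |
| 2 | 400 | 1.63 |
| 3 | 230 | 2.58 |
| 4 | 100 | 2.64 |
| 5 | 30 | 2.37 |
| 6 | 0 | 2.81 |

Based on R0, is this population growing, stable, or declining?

growing

lx = nx/n0 = nx/1000: 1, 0.71, 0.4, 0.23, 0.1, 0.03, 0
R0 = Σ lx·mx = 0 + 0.4899 + 0.652 + 0.5934 + 0.264 + 0.0711 + 0 = 2.0704
R0 > 1, so the population is growing.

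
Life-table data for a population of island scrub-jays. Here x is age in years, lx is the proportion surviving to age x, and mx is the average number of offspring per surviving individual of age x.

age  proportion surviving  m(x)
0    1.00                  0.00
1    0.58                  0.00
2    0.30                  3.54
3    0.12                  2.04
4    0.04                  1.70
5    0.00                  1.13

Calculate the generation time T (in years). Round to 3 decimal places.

2.277

lx·mx: 0, 0, 1.062, 0.2448, 0.068, 0 → R0 = 1.3748
x·lx·mx: 0, 0, 2.124, 0.7344, 0.272, 0 → Σ = 3.1304
T = 3.1304 / 1.3748 = 2.276986… → 2.277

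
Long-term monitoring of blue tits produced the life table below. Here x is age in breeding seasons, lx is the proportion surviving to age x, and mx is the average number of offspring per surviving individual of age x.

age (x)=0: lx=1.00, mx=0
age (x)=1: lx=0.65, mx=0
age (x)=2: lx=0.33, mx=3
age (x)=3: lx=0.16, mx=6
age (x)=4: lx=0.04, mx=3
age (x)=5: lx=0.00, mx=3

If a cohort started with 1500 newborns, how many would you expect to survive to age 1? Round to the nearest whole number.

975

Expected survivors = N0 · l_1 = 1500 × 0.65 = 975 → 975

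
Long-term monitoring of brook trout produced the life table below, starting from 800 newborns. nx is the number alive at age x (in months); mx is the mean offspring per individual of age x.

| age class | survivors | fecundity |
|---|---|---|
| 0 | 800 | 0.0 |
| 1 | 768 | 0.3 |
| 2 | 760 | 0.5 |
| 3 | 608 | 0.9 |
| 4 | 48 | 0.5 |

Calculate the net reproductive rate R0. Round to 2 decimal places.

lx = nx/n0 = nx/800: 1, 0.96, 0.95, 0.76, 0.06
lx·mx by age: 0, 0.288, 0.475, 0.684, 0.03
R0 = Σ lx·mx = 1.477 → 1.48

1.48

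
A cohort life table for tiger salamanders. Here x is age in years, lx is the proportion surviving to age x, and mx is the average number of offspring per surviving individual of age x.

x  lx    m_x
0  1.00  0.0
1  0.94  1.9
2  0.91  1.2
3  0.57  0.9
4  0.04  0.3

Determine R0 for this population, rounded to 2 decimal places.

lx·mx by age: 0, 1.786, 1.092, 0.513, 0.012
R0 = Σ lx·mx = 3.403 → 3.40

3.40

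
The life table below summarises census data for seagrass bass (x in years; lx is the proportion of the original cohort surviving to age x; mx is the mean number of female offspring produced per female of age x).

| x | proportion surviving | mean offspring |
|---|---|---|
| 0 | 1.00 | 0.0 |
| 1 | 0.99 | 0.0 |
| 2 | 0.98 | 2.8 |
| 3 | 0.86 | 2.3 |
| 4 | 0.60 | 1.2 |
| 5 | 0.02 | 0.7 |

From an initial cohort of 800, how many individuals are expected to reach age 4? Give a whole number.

480

Expected survivors = N0 · l_4 = 800 × 0.60 = 480 → 480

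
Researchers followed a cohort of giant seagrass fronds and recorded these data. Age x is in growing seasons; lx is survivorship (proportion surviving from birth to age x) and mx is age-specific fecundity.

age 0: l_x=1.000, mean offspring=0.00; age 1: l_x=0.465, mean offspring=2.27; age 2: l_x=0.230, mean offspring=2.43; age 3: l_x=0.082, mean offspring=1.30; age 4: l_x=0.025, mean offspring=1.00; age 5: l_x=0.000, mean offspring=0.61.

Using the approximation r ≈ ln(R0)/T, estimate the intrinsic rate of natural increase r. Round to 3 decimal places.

R0 = Σ lx·mx = 0 + 1.05555 + 0.5589 + 0.1066 + 0.025 + 0 = 1.74605
Σ x·lx·mx = 2.59315; T = 2.59315/1.74605 = 1.48515…
r ≈ ln(R0)/T = ln(1.74605)/1.48515… = 0.37529… → 0.375

0.375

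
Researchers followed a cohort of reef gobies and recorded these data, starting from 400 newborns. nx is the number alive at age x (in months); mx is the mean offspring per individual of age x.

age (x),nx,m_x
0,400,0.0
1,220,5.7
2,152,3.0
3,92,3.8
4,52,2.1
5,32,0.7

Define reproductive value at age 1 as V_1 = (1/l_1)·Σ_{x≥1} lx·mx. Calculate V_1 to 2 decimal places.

lx = nx/n0 = nx/400: 1, 0.55, 0.38, 0.23, 0.13, 0.08
lx·mx for x ≥ 1: 3.135, 1.14, 0.874, 0.273, 0.056 → sum = 5.478
V_1 = 5.478 / l_1 = 5.478 / 0.55 = 9.96 → 9.96

9.96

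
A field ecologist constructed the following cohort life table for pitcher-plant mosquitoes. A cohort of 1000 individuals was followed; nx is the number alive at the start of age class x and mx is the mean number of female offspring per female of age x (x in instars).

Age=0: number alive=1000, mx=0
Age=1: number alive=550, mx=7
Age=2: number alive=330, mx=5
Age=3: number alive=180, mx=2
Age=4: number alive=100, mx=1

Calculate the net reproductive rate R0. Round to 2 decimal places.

5.96

lx = nx/n0 = nx/1000: 1, 0.55, 0.33, 0.18, 0.1
lx·mx by age: 0, 3.85, 1.65, 0.36, 0.1
R0 = Σ lx·mx = 5.96 → 5.96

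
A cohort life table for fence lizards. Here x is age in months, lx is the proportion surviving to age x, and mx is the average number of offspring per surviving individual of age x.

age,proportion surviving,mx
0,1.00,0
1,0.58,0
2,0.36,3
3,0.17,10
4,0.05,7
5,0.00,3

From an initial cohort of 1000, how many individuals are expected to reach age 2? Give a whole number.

Expected survivors = N0 · l_2 = 1000 × 0.36 = 360 → 360

360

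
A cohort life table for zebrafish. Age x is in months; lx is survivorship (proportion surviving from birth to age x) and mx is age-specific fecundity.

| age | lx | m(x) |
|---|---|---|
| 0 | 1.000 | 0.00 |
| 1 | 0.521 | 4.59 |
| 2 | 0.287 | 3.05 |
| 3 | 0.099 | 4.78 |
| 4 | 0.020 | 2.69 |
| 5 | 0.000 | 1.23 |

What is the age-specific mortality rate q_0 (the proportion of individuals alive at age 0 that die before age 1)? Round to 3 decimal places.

q_0 = (l_0 − l_1) / l_0 = (1 − 0.521) / 1
     = 0.479 / 1 = 0.479 → 0.479

0.479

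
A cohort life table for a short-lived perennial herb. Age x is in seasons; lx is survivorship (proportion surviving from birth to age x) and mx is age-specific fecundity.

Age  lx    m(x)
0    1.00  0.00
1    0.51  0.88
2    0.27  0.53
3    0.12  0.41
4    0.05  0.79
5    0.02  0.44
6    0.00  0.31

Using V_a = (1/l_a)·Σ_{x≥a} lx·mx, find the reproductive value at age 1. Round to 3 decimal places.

1.352

lx·mx for x ≥ 1: 0.4488, 0.1431, 0.0492, 0.0395, 0.0088, 0 → sum = 0.6894
V_1 = 0.6894 / l_1 = 0.6894 / 0.51 = 1.351765… → 1.352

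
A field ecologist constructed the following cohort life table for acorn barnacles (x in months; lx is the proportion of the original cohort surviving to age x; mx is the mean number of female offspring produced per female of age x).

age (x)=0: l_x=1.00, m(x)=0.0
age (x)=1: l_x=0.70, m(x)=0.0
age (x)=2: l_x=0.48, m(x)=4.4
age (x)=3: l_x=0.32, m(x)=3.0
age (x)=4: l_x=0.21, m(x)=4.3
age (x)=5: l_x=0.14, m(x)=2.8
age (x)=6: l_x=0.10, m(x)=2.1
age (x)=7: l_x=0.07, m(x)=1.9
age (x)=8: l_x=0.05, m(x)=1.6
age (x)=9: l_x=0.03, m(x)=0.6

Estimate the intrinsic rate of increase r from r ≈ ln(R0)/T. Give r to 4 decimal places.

0.4818

R0 = Σ lx·mx = 0 + 0 + 2.112 + 0.96 + 0.903 + 0.392 + 0.21 + 0.133 + 0.08 + 0.018 = 4.808
Σ x·lx·mx = 15.669; T = 15.669/4.808 = 3.25894…
r ≈ ln(R0)/T = ln(4.808)/3.25894… = 0.481838… → 0.4818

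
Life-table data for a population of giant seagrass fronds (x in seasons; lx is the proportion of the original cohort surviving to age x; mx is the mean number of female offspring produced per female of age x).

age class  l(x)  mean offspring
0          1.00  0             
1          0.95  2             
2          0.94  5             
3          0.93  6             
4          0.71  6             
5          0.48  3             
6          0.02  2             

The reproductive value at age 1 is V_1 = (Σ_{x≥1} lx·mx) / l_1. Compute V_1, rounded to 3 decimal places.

18.863

lx·mx for x ≥ 1: 1.9, 4.7, 5.58, 4.26, 1.44, 0.04 → sum = 17.92
V_1 = 17.92 / l_1 = 17.92 / 0.95 = 18.863158… → 18.863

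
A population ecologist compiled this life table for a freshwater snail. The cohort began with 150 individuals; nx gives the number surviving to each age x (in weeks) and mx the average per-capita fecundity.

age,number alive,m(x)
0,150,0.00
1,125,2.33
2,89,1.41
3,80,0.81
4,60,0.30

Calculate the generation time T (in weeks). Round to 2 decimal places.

1.62

lx = nx/n0 = nx/150: 1, 0.83333…, 0.59333…, 0.53333…, 0.4
lx·mx: 0, 1.941667…, 0.8366…, 0.432…, 0.12 → R0 = 3.330267…
x·lx·mx: 0, 1.941667…, 1.6732…, 1.296…, 0.48 → Σ = 5.390867…
T = 5.390867… / 3.330267… = 1.618749… → 1.62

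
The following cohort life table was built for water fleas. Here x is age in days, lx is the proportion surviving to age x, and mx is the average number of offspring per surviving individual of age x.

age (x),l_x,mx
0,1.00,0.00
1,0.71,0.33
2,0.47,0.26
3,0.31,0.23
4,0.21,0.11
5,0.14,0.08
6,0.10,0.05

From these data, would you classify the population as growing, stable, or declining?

R0 = Σ lx·mx = 0 + 0.2343 + 0.1222 + 0.0713 + 0.0231 + 0.0112 + 0.005 = 0.4671
R0 < 1, so the population is declining.

declining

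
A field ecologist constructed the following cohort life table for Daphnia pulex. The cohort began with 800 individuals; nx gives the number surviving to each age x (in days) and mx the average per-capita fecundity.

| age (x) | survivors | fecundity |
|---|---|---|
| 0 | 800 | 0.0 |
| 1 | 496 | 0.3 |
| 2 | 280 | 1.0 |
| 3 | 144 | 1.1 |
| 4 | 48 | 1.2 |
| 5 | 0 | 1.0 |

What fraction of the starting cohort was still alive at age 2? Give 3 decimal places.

0.350

l_2 = n_2/n_0 = 280/800 = 0.35 → 0.350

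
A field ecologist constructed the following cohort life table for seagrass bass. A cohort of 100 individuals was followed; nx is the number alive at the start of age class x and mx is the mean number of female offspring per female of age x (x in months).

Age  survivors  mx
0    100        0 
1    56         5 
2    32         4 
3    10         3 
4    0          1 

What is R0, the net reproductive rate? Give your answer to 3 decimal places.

lx = nx/n0 = nx/100: 1, 0.56, 0.32, 0.1, 0
lx·mx by age: 0, 2.8, 1.28, 0.3, 0
R0 = Σ lx·mx = 4.38 → 4.380

4.380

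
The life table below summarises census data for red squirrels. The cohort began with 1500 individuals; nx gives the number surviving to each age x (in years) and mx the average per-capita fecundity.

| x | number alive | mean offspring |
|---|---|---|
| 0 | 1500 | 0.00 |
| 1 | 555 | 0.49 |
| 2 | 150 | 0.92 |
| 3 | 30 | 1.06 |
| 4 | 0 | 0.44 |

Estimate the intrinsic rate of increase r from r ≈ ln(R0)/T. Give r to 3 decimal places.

lx = nx/n0 = nx/1500: 1, 0.37, 0.1, 0.02, 0
R0 = Σ lx·mx = 0 + 0.1813 + 0.092 + 0.0212 + 0 = 0.2945
Σ x·lx·mx = 0.4289; T = 0.4289/0.2945 = 1.45637…
r ≈ ln(R0)/T = ln(0.2945)/1.45637… = -0.8394… → -0.839

-0.839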